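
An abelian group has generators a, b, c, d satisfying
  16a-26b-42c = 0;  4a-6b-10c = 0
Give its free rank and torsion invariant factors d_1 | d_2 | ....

rank_ℚ(R)=2; free=4−2=2
SNF(R) diag = [2, 4] → torsion [2, 4]

Answer: M ≅ ℤ^2 ⊕ ℤ/2 ⊕ ℤ/4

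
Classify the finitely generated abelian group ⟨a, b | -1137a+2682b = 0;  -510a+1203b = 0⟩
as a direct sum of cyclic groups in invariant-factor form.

Answer: M ≅ ℤ/3 ⊕ ℤ/3

Derivation:
rank_ℚ(R)=2; free=2−2=0
SNF(R) diag = [3, 3] → torsion [3, 3]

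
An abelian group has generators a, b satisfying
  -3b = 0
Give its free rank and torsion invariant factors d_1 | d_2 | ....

rank_ℚ(R)=1; free=2−1=1
SNF(R) diag = [3] → torsion [3]

Answer: M ≅ ℤ^1 ⊕ ℤ/3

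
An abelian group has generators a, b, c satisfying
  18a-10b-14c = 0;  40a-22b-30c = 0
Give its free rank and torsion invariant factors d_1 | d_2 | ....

rank_ℚ(R)=2; free=3−2=1
SNF(R) diag = [2, 2] → torsion [2, 2]

Answer: M ≅ ℤ^1 ⊕ ℤ/2 ⊕ ℤ/2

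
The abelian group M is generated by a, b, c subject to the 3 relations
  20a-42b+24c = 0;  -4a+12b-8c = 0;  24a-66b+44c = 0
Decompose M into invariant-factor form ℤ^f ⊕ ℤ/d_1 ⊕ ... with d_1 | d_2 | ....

Answer: M ≅ ℤ/2 ⊕ ℤ/4 ⊕ ℤ/12

Derivation:
rank_ℚ(R)=3; free=3−3=0
SNF(R) diag = [2, 4, 12] → torsion [2, 4, 12]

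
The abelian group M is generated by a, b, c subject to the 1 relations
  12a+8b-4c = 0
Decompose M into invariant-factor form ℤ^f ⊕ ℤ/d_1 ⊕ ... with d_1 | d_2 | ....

rank_ℚ(R)=1; free=3−1=2
SNF(R) diag = [4] → torsion [4]

Answer: M ≅ ℤ^2 ⊕ ℤ/4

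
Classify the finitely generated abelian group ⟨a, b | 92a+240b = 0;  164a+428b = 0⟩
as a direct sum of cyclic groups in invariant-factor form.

rank_ℚ(R)=2; free=2−2=0
SNF(R) diag = [4, 4] → torsion [4, 4]

Answer: M ≅ ℤ/4 ⊕ ℤ/4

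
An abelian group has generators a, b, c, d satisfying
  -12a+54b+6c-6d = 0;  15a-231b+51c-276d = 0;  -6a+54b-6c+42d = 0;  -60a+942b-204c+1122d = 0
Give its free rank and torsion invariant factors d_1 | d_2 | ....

Answer: M ≅ ℤ/3 ⊕ ℤ/6 ⊕ ℤ/18 ⊕ ℤ/18

Derivation:
rank_ℚ(R)=4; free=4−4=0
SNF(R) diag = [3, 6, 18, 18] → torsion [3, 6, 18, 18]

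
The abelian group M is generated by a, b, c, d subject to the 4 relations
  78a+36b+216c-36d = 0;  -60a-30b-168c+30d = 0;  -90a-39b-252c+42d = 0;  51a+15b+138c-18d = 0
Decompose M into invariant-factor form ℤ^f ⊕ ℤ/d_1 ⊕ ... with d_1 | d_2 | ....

rank_ℚ(R)=4; free=4−4=0
SNF(R) diag = [3, 3, 6, 12] → torsion [3, 3, 6, 12]

Answer: M ≅ ℤ/3 ⊕ ℤ/3 ⊕ ℤ/6 ⊕ ℤ/12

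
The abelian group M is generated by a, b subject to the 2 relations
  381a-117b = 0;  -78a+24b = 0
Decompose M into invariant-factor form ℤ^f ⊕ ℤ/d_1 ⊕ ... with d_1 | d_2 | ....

rank_ℚ(R)=2; free=2−2=0
SNF(R) diag = [3, 6] → torsion [3, 6]

Answer: M ≅ ℤ/3 ⊕ ℤ/6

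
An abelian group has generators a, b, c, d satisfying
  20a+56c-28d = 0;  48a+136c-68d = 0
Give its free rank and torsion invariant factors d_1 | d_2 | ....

Answer: M ≅ ℤ^2 ⊕ ℤ/4 ⊕ ℤ/4

Derivation:
rank_ℚ(R)=2; free=4−2=2
SNF(R) diag = [4, 4] → torsion [4, 4]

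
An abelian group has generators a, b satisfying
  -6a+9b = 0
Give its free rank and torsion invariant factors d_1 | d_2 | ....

Answer: M ≅ ℤ^1 ⊕ ℤ/3

Derivation:
rank_ℚ(R)=1; free=2−1=1
SNF(R) diag = [3] → torsion [3]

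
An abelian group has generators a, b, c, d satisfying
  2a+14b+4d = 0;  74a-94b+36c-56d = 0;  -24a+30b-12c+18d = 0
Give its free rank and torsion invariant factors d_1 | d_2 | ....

Answer: M ≅ ℤ^1 ⊕ ℤ/2 ⊕ ℤ/6 ⊕ ℤ/12

Derivation:
rank_ℚ(R)=3; free=4−3=1
SNF(R) diag = [2, 6, 12] → torsion [2, 6, 12]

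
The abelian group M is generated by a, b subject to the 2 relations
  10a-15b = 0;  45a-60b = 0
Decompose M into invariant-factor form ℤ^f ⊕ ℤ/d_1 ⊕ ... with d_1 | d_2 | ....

Answer: M ≅ ℤ/5 ⊕ ℤ/15

Derivation:
rank_ℚ(R)=2; free=2−2=0
SNF(R) diag = [5, 15] → torsion [5, 15]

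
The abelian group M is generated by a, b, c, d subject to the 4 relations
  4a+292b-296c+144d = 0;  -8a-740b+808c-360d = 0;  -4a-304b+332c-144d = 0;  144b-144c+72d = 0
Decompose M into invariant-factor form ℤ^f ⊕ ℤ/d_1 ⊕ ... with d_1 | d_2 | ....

rank_ℚ(R)=4; free=4−4=0
SNF(R) diag = [4, 12, 36, 72] → torsion [4, 12, 36, 72]

Answer: M ≅ ℤ/4 ⊕ ℤ/12 ⊕ ℤ/36 ⊕ ℤ/72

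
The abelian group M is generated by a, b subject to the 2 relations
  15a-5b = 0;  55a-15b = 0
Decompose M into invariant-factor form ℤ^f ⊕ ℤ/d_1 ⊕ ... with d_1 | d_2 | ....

Answer: M ≅ ℤ/5 ⊕ ℤ/10

Derivation:
rank_ℚ(R)=2; free=2−2=0
SNF(R) diag = [5, 10] → torsion [5, 10]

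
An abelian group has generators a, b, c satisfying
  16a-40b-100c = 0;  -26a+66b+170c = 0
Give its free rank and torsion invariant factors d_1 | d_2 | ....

Answer: M ≅ ℤ^1 ⊕ ℤ/2 ⊕ ℤ/4

Derivation:
rank_ℚ(R)=2; free=3−2=1
SNF(R) diag = [2, 4] → torsion [2, 4]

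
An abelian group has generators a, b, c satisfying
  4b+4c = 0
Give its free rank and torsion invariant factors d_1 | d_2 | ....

Answer: M ≅ ℤ^2 ⊕ ℤ/4

Derivation:
rank_ℚ(R)=1; free=3−1=2
SNF(R) diag = [4] → torsion [4]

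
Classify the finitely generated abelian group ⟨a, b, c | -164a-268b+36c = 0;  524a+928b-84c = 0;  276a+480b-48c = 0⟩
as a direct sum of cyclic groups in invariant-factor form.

rank_ℚ(R)=3; free=3−3=0
SNF(R) diag = [4, 12, 12] → torsion [4, 12, 12]

Answer: M ≅ ℤ/4 ⊕ ℤ/12 ⊕ ℤ/12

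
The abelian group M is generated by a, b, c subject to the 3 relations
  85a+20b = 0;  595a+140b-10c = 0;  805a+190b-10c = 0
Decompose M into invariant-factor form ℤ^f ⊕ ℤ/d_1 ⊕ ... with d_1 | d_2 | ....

rank_ℚ(R)=3; free=3−3=0
SNF(R) diag = [5, 10, 10] → torsion [5, 10, 10]

Answer: M ≅ ℤ/5 ⊕ ℤ/10 ⊕ ℤ/10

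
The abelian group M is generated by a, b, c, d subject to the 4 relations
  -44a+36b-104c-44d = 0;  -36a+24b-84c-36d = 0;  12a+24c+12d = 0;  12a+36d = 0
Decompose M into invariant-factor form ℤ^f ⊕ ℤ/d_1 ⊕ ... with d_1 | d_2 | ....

rank_ℚ(R)=4; free=4−4=0
SNF(R) diag = [4, 12, 12, 24] → torsion [4, 12, 12, 24]

Answer: M ≅ ℤ/4 ⊕ ℤ/12 ⊕ ℤ/12 ⊕ ℤ/24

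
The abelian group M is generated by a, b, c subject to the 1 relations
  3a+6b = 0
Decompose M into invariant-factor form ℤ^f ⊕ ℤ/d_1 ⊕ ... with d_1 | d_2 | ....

rank_ℚ(R)=1; free=3−1=2
SNF(R) diag = [3] → torsion [3]

Answer: M ≅ ℤ^2 ⊕ ℤ/3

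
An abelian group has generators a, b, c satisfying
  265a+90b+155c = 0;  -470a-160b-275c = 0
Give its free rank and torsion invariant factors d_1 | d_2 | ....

Answer: M ≅ ℤ^1 ⊕ ℤ/5 ⊕ ℤ/5

Derivation:
rank_ℚ(R)=2; free=3−2=1
SNF(R) diag = [5, 5] → torsion [5, 5]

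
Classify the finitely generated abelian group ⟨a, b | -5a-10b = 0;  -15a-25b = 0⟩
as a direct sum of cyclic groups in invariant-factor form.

rank_ℚ(R)=2; free=2−2=0
SNF(R) diag = [5, 5] → torsion [5, 5]

Answer: M ≅ ℤ/5 ⊕ ℤ/5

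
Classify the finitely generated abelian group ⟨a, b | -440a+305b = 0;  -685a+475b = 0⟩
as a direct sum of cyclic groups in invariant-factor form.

Answer: M ≅ ℤ/5 ⊕ ℤ/15

Derivation:
rank_ℚ(R)=2; free=2−2=0
SNF(R) diag = [5, 15] → torsion [5, 15]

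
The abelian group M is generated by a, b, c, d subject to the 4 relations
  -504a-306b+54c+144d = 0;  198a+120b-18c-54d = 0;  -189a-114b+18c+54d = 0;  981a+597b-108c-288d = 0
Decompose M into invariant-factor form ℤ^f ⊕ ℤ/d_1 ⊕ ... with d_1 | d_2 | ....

rank_ℚ(R)=4; free=4−4=0
SNF(R) diag = [3, 9, 18, 18] → torsion [3, 9, 18, 18]

Answer: M ≅ ℤ/3 ⊕ ℤ/9 ⊕ ℤ/18 ⊕ ℤ/18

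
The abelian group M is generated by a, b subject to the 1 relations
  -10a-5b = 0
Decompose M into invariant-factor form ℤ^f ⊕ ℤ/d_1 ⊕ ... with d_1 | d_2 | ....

Answer: M ≅ ℤ^1 ⊕ ℤ/5

Derivation:
rank_ℚ(R)=1; free=2−1=1
SNF(R) diag = [5] → torsion [5]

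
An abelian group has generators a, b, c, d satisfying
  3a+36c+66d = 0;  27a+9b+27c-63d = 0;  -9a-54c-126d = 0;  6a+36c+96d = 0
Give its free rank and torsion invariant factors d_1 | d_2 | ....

Answer: M ≅ ℤ/3 ⊕ ℤ/9 ⊕ ℤ/18 ⊕ ℤ/36

Derivation:
rank_ℚ(R)=4; free=4−4=0
SNF(R) diag = [3, 9, 18, 36] → torsion [3, 9, 18, 36]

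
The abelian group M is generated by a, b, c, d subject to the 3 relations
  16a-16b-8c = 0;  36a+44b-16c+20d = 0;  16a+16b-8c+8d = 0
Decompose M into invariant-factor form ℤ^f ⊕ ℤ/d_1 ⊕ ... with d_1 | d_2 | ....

Answer: M ≅ ℤ^1 ⊕ ℤ/4 ⊕ ℤ/8 ⊕ ℤ/8

Derivation:
rank_ℚ(R)=3; free=4−3=1
SNF(R) diag = [4, 8, 8] → torsion [4, 8, 8]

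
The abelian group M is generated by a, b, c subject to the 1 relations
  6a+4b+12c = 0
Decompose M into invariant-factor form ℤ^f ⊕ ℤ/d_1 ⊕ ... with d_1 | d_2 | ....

rank_ℚ(R)=1; free=3−1=2
SNF(R) diag = [2] → torsion [2]

Answer: M ≅ ℤ^2 ⊕ ℤ/2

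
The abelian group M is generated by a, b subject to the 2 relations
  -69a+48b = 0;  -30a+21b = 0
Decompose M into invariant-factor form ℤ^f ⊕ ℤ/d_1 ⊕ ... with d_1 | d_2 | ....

rank_ℚ(R)=2; free=2−2=0
SNF(R) diag = [3, 3] → torsion [3, 3]

Answer: M ≅ ℤ/3 ⊕ ℤ/3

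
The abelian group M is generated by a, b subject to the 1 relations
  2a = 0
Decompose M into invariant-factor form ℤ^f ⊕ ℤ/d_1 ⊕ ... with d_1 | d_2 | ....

Answer: M ≅ ℤ^1 ⊕ ℤ/2

Derivation:
rank_ℚ(R)=1; free=2−1=1
SNF(R) diag = [2] → torsion [2]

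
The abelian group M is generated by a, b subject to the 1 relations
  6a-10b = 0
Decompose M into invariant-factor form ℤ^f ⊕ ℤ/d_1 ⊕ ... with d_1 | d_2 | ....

Answer: M ≅ ℤ^1 ⊕ ℤ/2

Derivation:
rank_ℚ(R)=1; free=2−1=1
SNF(R) diag = [2] → torsion [2]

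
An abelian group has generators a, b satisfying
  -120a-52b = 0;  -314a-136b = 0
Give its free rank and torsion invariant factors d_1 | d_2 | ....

Answer: M ≅ ℤ/2 ⊕ ℤ/4

Derivation:
rank_ℚ(R)=2; free=2−2=0
SNF(R) diag = [2, 4] → torsion [2, 4]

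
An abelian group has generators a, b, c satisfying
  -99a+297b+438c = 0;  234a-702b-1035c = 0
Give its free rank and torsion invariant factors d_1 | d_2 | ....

Answer: M ≅ ℤ^1 ⊕ ℤ/3 ⊕ ℤ/9

Derivation:
rank_ℚ(R)=2; free=3−2=1
SNF(R) diag = [3, 9] → torsion [3, 9]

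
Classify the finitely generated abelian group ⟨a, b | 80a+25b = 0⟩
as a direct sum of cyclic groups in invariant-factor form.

rank_ℚ(R)=1; free=2−1=1
SNF(R) diag = [5] → torsion [5]

Answer: M ≅ ℤ^1 ⊕ ℤ/5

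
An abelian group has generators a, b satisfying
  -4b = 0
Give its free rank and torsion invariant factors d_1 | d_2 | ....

rank_ℚ(R)=1; free=2−1=1
SNF(R) diag = [4] → torsion [4]

Answer: M ≅ ℤ^1 ⊕ ℤ/4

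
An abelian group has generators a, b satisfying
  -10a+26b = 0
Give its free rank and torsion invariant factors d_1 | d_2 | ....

Answer: M ≅ ℤ^1 ⊕ ℤ/2

Derivation:
rank_ℚ(R)=1; free=2−1=1
SNF(R) diag = [2] → torsion [2]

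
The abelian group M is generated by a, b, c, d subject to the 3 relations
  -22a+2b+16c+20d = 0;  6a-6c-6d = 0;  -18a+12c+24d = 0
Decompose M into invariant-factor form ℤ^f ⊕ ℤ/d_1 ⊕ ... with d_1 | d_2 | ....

Answer: M ≅ ℤ^1 ⊕ ℤ/2 ⊕ ℤ/6 ⊕ ℤ/6

Derivation:
rank_ℚ(R)=3; free=4−3=1
SNF(R) diag = [2, 6, 6] → torsion [2, 6, 6]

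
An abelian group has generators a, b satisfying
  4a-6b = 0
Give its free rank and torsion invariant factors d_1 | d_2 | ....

rank_ℚ(R)=1; free=2−1=1
SNF(R) diag = [2] → torsion [2]

Answer: M ≅ ℤ^1 ⊕ ℤ/2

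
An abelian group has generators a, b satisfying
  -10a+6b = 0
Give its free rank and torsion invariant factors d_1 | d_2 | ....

rank_ℚ(R)=1; free=2−1=1
SNF(R) diag = [2] → torsion [2]

Answer: M ≅ ℤ^1 ⊕ ℤ/2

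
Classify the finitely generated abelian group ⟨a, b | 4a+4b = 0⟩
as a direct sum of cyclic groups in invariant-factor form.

rank_ℚ(R)=1; free=2−1=1
SNF(R) diag = [4] → torsion [4]

Answer: M ≅ ℤ^1 ⊕ ℤ/4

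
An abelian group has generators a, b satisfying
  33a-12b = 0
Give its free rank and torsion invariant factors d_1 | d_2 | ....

Answer: M ≅ ℤ^1 ⊕ ℤ/3

Derivation:
rank_ℚ(R)=1; free=2−1=1
SNF(R) diag = [3] → torsion [3]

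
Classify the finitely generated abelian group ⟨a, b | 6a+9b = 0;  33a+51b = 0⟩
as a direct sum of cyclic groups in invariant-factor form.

rank_ℚ(R)=2; free=2−2=0
SNF(R) diag = [3, 3] → torsion [3, 3]

Answer: M ≅ ℤ/3 ⊕ ℤ/3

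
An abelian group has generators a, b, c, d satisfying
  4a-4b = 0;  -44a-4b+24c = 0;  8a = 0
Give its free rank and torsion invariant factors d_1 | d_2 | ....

Answer: M ≅ ℤ^1 ⊕ ℤ/4 ⊕ ℤ/8 ⊕ ℤ/24

Derivation:
rank_ℚ(R)=3; free=4−3=1
SNF(R) diag = [4, 8, 24] → torsion [4, 8, 24]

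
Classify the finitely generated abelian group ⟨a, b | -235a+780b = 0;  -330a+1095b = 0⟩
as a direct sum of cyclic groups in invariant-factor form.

Answer: M ≅ ℤ/5 ⊕ ℤ/15

Derivation:
rank_ℚ(R)=2; free=2−2=0
SNF(R) diag = [5, 15] → torsion [5, 15]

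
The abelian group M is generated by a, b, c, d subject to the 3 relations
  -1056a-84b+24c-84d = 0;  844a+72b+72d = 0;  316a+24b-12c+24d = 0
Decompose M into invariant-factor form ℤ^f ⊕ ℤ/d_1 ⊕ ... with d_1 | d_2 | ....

rank_ℚ(R)=3; free=4−3=1
SNF(R) diag = [4, 12, 36] → torsion [4, 12, 36]

Answer: M ≅ ℤ^1 ⊕ ℤ/4 ⊕ ℤ/12 ⊕ ℤ/36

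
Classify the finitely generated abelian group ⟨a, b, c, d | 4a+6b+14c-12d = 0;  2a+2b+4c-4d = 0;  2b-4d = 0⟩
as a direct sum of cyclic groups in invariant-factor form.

rank_ℚ(R)=3; free=4−3=1
SNF(R) diag = [2, 2, 6] → torsion [2, 2, 6]

Answer: M ≅ ℤ^1 ⊕ ℤ/2 ⊕ ℤ/2 ⊕ ℤ/6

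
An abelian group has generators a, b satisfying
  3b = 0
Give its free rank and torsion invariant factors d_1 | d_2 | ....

rank_ℚ(R)=1; free=2−1=1
SNF(R) diag = [3] → torsion [3]

Answer: M ≅ ℤ^1 ⊕ ℤ/3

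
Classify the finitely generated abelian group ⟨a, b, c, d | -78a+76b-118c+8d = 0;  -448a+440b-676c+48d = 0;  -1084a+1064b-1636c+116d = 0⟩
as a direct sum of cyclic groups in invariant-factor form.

rank_ℚ(R)=3; free=4−3=1
SNF(R) diag = [2, 4, 4] → torsion [2, 4, 4]

Answer: M ≅ ℤ^1 ⊕ ℤ/2 ⊕ ℤ/4 ⊕ ℤ/4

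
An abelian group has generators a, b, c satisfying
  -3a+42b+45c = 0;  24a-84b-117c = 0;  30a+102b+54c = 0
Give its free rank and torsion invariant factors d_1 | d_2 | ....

rank_ℚ(R)=3; free=3−3=0
SNF(R) diag = [3, 9, 18] → torsion [3, 9, 18]

Answer: M ≅ ℤ/3 ⊕ ℤ/9 ⊕ ℤ/18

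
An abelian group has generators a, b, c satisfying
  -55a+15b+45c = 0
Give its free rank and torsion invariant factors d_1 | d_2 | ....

Answer: M ≅ ℤ^2 ⊕ ℤ/5

Derivation:
rank_ℚ(R)=1; free=3−1=2
SNF(R) diag = [5] → torsion [5]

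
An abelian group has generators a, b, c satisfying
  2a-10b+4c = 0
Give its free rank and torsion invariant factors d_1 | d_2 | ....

rank_ℚ(R)=1; free=3−1=2
SNF(R) diag = [2] → torsion [2]

Answer: M ≅ ℤ^2 ⊕ ℤ/2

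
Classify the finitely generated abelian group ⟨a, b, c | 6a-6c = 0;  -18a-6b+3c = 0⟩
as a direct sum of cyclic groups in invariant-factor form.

rank_ℚ(R)=2; free=3−2=1
SNF(R) diag = [3, 6] → torsion [3, 6]

Answer: M ≅ ℤ^1 ⊕ ℤ/3 ⊕ ℤ/6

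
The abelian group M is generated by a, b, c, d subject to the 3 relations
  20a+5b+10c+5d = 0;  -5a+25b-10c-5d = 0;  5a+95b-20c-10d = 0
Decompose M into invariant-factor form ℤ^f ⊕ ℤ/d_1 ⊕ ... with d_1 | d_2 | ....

Answer: M ≅ ℤ^1 ⊕ ℤ/5 ⊕ ℤ/15 ⊕ ℤ/15

Derivation:
rank_ℚ(R)=3; free=4−3=1
SNF(R) diag = [5, 15, 15] → torsion [5, 15, 15]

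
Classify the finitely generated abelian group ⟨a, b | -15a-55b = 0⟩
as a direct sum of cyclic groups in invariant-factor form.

Answer: M ≅ ℤ^1 ⊕ ℤ/5

Derivation:
rank_ℚ(R)=1; free=2−1=1
SNF(R) diag = [5] → torsion [5]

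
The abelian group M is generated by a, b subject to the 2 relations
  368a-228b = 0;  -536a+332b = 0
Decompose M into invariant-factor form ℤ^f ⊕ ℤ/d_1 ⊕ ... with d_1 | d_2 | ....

rank_ℚ(R)=2; free=2−2=0
SNF(R) diag = [4, 8] → torsion [4, 8]

Answer: M ≅ ℤ/4 ⊕ ℤ/8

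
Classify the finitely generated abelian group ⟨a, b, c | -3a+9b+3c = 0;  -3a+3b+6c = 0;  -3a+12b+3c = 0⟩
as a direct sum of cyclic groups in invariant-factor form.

Answer: M ≅ ℤ/3 ⊕ ℤ/3 ⊕ ℤ/3

Derivation:
rank_ℚ(R)=3; free=3−3=0
SNF(R) diag = [3, 3, 3] → torsion [3, 3, 3]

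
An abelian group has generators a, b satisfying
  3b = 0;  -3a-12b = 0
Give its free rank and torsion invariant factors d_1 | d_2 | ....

Answer: M ≅ ℤ/3 ⊕ ℤ/3

Derivation:
rank_ℚ(R)=2; free=2−2=0
SNF(R) diag = [3, 3] → torsion [3, 3]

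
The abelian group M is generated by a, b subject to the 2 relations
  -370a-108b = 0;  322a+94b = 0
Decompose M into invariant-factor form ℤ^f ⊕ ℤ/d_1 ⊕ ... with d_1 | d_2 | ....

Answer: M ≅ ℤ/2 ⊕ ℤ/2

Derivation:
rank_ℚ(R)=2; free=2−2=0
SNF(R) diag = [2, 2] → torsion [2, 2]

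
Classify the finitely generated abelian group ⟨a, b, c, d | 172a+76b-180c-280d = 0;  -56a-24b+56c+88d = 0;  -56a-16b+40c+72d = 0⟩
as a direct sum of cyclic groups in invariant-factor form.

Answer: M ≅ ℤ^1 ⊕ ℤ/4 ⊕ ℤ/8 ⊕ ℤ/24

Derivation:
rank_ℚ(R)=3; free=4−3=1
SNF(R) diag = [4, 8, 24] → torsion [4, 8, 24]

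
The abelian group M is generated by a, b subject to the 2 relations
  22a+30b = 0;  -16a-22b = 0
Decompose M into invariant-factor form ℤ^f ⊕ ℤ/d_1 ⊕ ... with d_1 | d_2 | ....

Answer: M ≅ ℤ/2 ⊕ ℤ/2

Derivation:
rank_ℚ(R)=2; free=2−2=0
SNF(R) diag = [2, 2] → torsion [2, 2]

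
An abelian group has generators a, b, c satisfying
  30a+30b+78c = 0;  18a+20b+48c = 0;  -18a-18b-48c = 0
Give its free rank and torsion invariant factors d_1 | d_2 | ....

rank_ℚ(R)=3; free=3−3=0
SNF(R) diag = [2, 6, 6] → torsion [2, 6, 6]

Answer: M ≅ ℤ/2 ⊕ ℤ/6 ⊕ ℤ/6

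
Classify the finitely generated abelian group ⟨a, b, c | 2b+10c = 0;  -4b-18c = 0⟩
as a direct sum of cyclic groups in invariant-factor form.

Answer: M ≅ ℤ^1 ⊕ ℤ/2 ⊕ ℤ/2

Derivation:
rank_ℚ(R)=2; free=3−2=1
SNF(R) diag = [2, 2] → torsion [2, 2]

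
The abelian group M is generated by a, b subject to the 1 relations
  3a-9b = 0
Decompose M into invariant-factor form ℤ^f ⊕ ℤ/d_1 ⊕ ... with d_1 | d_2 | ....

Answer: M ≅ ℤ^1 ⊕ ℤ/3

Derivation:
rank_ℚ(R)=1; free=2−1=1
SNF(R) diag = [3] → torsion [3]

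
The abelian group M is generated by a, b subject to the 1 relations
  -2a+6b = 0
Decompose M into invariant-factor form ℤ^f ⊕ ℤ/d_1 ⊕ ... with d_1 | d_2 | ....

Answer: M ≅ ℤ^1 ⊕ ℤ/2

Derivation:
rank_ℚ(R)=1; free=2−1=1
SNF(R) diag = [2] → torsion [2]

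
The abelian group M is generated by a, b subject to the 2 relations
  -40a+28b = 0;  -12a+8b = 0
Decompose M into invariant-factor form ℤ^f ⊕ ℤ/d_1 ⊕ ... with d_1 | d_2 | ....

rank_ℚ(R)=2; free=2−2=0
SNF(R) diag = [4, 4] → torsion [4, 4]

Answer: M ≅ ℤ/4 ⊕ ℤ/4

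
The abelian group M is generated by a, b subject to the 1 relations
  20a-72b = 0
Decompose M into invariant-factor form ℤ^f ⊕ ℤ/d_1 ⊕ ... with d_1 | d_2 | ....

rank_ℚ(R)=1; free=2−1=1
SNF(R) diag = [4] → torsion [4]

Answer: M ≅ ℤ^1 ⊕ ℤ/4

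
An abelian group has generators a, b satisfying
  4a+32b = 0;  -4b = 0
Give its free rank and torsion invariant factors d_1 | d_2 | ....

Answer: M ≅ ℤ/4 ⊕ ℤ/4

Derivation:
rank_ℚ(R)=2; free=2−2=0
SNF(R) diag = [4, 4] → torsion [4, 4]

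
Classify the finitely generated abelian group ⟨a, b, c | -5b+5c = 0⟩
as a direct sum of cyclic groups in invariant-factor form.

Answer: M ≅ ℤ^2 ⊕ ℤ/5

Derivation:
rank_ℚ(R)=1; free=3−1=2
SNF(R) diag = [5] → torsion [5]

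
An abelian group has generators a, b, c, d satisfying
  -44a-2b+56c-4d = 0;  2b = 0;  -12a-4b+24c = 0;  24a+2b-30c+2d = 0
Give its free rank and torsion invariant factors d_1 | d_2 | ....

rank_ℚ(R)=4; free=4−4=0
SNF(R) diag = [2, 2, 4, 12] → torsion [2, 2, 4, 12]

Answer: M ≅ ℤ/2 ⊕ ℤ/2 ⊕ ℤ/4 ⊕ ℤ/12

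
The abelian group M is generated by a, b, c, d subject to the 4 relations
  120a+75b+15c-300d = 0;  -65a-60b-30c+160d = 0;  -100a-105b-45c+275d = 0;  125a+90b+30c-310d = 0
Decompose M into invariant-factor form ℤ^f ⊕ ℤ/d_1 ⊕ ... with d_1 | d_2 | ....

Answer: M ≅ ℤ/5 ⊕ ℤ/15 ⊕ ℤ/15 ⊕ ℤ/30

Derivation:
rank_ℚ(R)=4; free=4−4=0
SNF(R) diag = [5, 15, 15, 30] → torsion [5, 15, 15, 30]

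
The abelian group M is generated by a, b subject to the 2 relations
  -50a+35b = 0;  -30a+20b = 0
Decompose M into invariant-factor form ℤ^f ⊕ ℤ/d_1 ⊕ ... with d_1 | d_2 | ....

Answer: M ≅ ℤ/5 ⊕ ℤ/10

Derivation:
rank_ℚ(R)=2; free=2−2=0
SNF(R) diag = [5, 10] → torsion [5, 10]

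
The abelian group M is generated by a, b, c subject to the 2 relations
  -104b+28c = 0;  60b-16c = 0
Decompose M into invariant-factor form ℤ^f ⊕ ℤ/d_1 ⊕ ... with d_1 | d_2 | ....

Answer: M ≅ ℤ^1 ⊕ ℤ/4 ⊕ ℤ/4

Derivation:
rank_ℚ(R)=2; free=3−2=1
SNF(R) diag = [4, 4] → torsion [4, 4]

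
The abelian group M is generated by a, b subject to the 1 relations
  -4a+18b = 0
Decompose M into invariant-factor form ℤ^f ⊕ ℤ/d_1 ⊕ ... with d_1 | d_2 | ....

Answer: M ≅ ℤ^1 ⊕ ℤ/2

Derivation:
rank_ℚ(R)=1; free=2−1=1
SNF(R) diag = [2] → torsion [2]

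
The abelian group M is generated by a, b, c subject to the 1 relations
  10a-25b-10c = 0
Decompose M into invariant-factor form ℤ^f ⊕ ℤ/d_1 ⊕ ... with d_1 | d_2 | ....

Answer: M ≅ ℤ^2 ⊕ ℤ/5

Derivation:
rank_ℚ(R)=1; free=3−1=2
SNF(R) diag = [5] → torsion [5]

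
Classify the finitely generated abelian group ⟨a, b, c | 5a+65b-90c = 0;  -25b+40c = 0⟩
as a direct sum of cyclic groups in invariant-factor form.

Answer: M ≅ ℤ^1 ⊕ ℤ/5 ⊕ ℤ/5

Derivation:
rank_ℚ(R)=2; free=3−2=1
SNF(R) diag = [5, 5] → torsion [5, 5]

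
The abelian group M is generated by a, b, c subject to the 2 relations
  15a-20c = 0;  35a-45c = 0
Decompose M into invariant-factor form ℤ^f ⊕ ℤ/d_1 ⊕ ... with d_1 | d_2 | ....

rank_ℚ(R)=2; free=3−2=1
SNF(R) diag = [5, 5] → torsion [5, 5]

Answer: M ≅ ℤ^1 ⊕ ℤ/5 ⊕ ℤ/5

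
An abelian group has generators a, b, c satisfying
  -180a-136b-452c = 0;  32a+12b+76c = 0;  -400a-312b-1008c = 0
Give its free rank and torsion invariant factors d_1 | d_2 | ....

Answer: M ≅ ℤ/4 ⊕ ℤ/4 ⊕ ℤ/8

Derivation:
rank_ℚ(R)=3; free=3−3=0
SNF(R) diag = [4, 4, 8] → torsion [4, 4, 8]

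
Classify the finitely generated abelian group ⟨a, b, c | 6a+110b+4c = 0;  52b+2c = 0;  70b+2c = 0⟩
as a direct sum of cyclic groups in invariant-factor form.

Answer: M ≅ ℤ/2 ⊕ ℤ/6 ⊕ ℤ/18

Derivation:
rank_ℚ(R)=3; free=3−3=0
SNF(R) diag = [2, 6, 18] → torsion [2, 6, 18]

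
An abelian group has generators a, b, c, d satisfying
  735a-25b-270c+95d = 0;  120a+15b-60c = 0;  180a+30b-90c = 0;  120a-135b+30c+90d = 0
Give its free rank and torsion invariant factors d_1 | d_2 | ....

rank_ℚ(R)=4; free=4−4=0
SNF(R) diag = [5, 15, 30, 90] → torsion [5, 15, 30, 90]

Answer: M ≅ ℤ/5 ⊕ ℤ/15 ⊕ ℤ/30 ⊕ ℤ/90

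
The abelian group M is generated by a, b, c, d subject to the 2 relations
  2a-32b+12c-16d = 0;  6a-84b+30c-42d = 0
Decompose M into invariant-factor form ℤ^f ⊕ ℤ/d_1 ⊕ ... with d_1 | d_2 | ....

Answer: M ≅ ℤ^2 ⊕ ℤ/2 ⊕ ℤ/6

Derivation:
rank_ℚ(R)=2; free=4−2=2
SNF(R) diag = [2, 6] → torsion [2, 6]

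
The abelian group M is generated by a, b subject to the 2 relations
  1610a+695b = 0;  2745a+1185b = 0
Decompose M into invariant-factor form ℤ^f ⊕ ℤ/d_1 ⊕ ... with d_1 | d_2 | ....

Answer: M ≅ ℤ/5 ⊕ ℤ/15

Derivation:
rank_ℚ(R)=2; free=2−2=0
SNF(R) diag = [5, 15] → torsion [5, 15]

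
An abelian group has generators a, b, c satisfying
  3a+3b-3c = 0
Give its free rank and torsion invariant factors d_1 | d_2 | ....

rank_ℚ(R)=1; free=3−1=2
SNF(R) diag = [3] → torsion [3]

Answer: M ≅ ℤ^2 ⊕ ℤ/3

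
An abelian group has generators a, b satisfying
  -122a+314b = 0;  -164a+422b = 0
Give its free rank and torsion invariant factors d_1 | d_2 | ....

rank_ℚ(R)=2; free=2−2=0
SNF(R) diag = [2, 6] → torsion [2, 6]

Answer: M ≅ ℤ/2 ⊕ ℤ/6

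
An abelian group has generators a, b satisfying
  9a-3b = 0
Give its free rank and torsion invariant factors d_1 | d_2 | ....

Answer: M ≅ ℤ^1 ⊕ ℤ/3

Derivation:
rank_ℚ(R)=1; free=2−1=1
SNF(R) diag = [3] → torsion [3]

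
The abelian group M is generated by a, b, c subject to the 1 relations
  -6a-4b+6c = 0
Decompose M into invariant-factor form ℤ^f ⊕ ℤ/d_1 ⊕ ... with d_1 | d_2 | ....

rank_ℚ(R)=1; free=3−1=2
SNF(R) diag = [2] → torsion [2]

Answer: M ≅ ℤ^2 ⊕ ℤ/2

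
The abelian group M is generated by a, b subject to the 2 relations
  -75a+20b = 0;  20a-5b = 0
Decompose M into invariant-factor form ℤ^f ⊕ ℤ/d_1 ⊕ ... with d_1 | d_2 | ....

Answer: M ≅ ℤ/5 ⊕ ℤ/5

Derivation:
rank_ℚ(R)=2; free=2−2=0
SNF(R) diag = [5, 5] → torsion [5, 5]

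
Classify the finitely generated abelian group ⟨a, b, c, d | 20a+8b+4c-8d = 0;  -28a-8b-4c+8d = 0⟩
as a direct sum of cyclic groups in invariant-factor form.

rank_ℚ(R)=2; free=4−2=2
SNF(R) diag = [4, 8] → torsion [4, 8]

Answer: M ≅ ℤ^2 ⊕ ℤ/4 ⊕ ℤ/8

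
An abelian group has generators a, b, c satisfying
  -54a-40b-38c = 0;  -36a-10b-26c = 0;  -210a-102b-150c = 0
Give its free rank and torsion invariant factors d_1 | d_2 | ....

Answer: M ≅ ℤ/2 ⊕ ℤ/6 ⊕ ℤ/6

Derivation:
rank_ℚ(R)=3; free=3−3=0
SNF(R) diag = [2, 6, 6] → torsion [2, 6, 6]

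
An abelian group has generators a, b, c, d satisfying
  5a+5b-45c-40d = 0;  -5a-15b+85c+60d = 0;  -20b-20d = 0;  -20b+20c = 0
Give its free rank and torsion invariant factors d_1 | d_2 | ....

rank_ℚ(R)=4; free=4−4=0
SNF(R) diag = [5, 10, 20, 20] → torsion [5, 10, 20, 20]

Answer: M ≅ ℤ/5 ⊕ ℤ/10 ⊕ ℤ/20 ⊕ ℤ/20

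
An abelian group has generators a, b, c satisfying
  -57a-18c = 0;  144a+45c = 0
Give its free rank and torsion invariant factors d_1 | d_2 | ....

rank_ℚ(R)=2; free=3−2=1
SNF(R) diag = [3, 9] → torsion [3, 9]

Answer: M ≅ ℤ^1 ⊕ ℤ/3 ⊕ ℤ/9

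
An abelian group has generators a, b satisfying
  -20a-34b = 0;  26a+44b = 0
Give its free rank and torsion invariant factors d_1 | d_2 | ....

Answer: M ≅ ℤ/2 ⊕ ℤ/2

Derivation:
rank_ℚ(R)=2; free=2−2=0
SNF(R) diag = [2, 2] → torsion [2, 2]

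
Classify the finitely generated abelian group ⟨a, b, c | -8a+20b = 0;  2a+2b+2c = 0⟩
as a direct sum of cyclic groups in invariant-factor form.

rank_ℚ(R)=2; free=3−2=1
SNF(R) diag = [2, 4] → torsion [2, 4]

Answer: M ≅ ℤ^1 ⊕ ℤ/2 ⊕ ℤ/4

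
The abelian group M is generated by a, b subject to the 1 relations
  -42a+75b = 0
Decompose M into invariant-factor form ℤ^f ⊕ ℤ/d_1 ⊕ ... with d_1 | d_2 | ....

rank_ℚ(R)=1; free=2−1=1
SNF(R) diag = [3] → torsion [3]

Answer: M ≅ ℤ^1 ⊕ ℤ/3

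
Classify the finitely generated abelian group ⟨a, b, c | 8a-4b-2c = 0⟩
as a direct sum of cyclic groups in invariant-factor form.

Answer: M ≅ ℤ^2 ⊕ ℤ/2

Derivation:
rank_ℚ(R)=1; free=3−1=2
SNF(R) diag = [2] → torsion [2]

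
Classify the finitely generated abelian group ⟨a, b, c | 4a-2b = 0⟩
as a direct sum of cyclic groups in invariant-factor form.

Answer: M ≅ ℤ^2 ⊕ ℤ/2

Derivation:
rank_ℚ(R)=1; free=3−1=2
SNF(R) diag = [2] → torsion [2]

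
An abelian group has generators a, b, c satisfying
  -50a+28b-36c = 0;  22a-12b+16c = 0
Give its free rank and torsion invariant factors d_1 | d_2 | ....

rank_ℚ(R)=2; free=3−2=1
SNF(R) diag = [2, 4] → torsion [2, 4]

Answer: M ≅ ℤ^1 ⊕ ℤ/2 ⊕ ℤ/4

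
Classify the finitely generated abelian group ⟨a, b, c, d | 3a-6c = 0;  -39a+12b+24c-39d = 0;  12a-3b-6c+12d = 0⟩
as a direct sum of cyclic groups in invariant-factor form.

Answer: M ≅ ℤ^1 ⊕ ℤ/3 ⊕ ℤ/3 ⊕ ℤ/9

Derivation:
rank_ℚ(R)=3; free=4−3=1
SNF(R) diag = [3, 3, 9] → torsion [3, 3, 9]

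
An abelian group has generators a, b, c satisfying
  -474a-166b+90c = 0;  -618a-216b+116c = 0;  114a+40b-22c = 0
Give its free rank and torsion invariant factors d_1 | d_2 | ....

rank_ℚ(R)=3; free=3−3=0
SNF(R) diag = [2, 2, 6] → torsion [2, 2, 6]

Answer: M ≅ ℤ/2 ⊕ ℤ/2 ⊕ ℤ/6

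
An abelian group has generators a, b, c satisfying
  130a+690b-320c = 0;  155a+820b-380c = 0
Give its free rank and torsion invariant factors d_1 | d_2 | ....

rank_ℚ(R)=2; free=3−2=1
SNF(R) diag = [5, 10] → torsion [5, 10]

Answer: M ≅ ℤ^1 ⊕ ℤ/5 ⊕ ℤ/10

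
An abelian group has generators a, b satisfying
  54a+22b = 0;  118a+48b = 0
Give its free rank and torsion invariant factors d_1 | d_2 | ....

rank_ℚ(R)=2; free=2−2=0
SNF(R) diag = [2, 2] → torsion [2, 2]

Answer: M ≅ ℤ/2 ⊕ ℤ/2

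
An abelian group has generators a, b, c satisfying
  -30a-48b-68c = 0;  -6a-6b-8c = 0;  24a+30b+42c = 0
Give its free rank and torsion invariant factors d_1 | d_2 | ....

Answer: M ≅ ℤ/2 ⊕ ℤ/6 ⊕ ℤ/6

Derivation:
rank_ℚ(R)=3; free=3−3=0
SNF(R) diag = [2, 6, 6] → torsion [2, 6, 6]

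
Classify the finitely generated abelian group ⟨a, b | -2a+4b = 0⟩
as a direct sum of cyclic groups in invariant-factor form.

Answer: M ≅ ℤ^1 ⊕ ℤ/2

Derivation:
rank_ℚ(R)=1; free=2−1=1
SNF(R) diag = [2] → torsion [2]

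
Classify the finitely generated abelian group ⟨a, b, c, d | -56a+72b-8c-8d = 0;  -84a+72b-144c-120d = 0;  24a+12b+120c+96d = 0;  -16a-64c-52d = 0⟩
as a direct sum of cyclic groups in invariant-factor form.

Answer: M ≅ ℤ/4 ⊕ ℤ/12 ⊕ ℤ/12 ⊕ ℤ/24

Derivation:
rank_ℚ(R)=4; free=4−4=0
SNF(R) diag = [4, 12, 12, 24] → torsion [4, 12, 12, 24]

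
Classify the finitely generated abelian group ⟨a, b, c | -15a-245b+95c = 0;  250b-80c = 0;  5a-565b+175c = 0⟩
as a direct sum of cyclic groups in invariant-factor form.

Answer: M ≅ ℤ/5 ⊕ ℤ/10 ⊕ ℤ/20

Derivation:
rank_ℚ(R)=3; free=3−3=0
SNF(R) diag = [5, 10, 20] → torsion [5, 10, 20]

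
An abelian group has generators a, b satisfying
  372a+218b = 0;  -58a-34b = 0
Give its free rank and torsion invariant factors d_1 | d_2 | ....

Answer: M ≅ ℤ/2 ⊕ ℤ/2

Derivation:
rank_ℚ(R)=2; free=2−2=0
SNF(R) diag = [2, 2] → torsion [2, 2]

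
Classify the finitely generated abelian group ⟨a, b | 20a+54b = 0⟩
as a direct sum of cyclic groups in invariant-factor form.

Answer: M ≅ ℤ^1 ⊕ ℤ/2

Derivation:
rank_ℚ(R)=1; free=2−1=1
SNF(R) diag = [2] → torsion [2]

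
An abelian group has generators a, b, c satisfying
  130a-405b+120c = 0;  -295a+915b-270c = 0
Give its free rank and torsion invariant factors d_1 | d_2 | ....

rank_ℚ(R)=2; free=3−2=1
SNF(R) diag = [5, 15] → torsion [5, 15]

Answer: M ≅ ℤ^1 ⊕ ℤ/5 ⊕ ℤ/15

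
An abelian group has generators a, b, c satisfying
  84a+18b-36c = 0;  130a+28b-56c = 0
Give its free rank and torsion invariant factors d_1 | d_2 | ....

rank_ℚ(R)=2; free=3−2=1
SNF(R) diag = [2, 6] → torsion [2, 6]

Answer: M ≅ ℤ^1 ⊕ ℤ/2 ⊕ ℤ/6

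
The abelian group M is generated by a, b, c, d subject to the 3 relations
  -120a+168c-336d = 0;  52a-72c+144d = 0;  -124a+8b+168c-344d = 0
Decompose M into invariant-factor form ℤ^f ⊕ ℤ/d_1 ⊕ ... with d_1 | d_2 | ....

Answer: M ≅ ℤ^1 ⊕ ℤ/4 ⊕ ℤ/8 ⊕ ℤ/24

Derivation:
rank_ℚ(R)=3; free=4−3=1
SNF(R) diag = [4, 8, 24] → torsion [4, 8, 24]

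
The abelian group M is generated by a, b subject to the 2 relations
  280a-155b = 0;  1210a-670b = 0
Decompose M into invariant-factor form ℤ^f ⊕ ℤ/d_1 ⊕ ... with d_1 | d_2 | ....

Answer: M ≅ ℤ/5 ⊕ ℤ/10

Derivation:
rank_ℚ(R)=2; free=2−2=0
SNF(R) diag = [5, 10] → torsion [5, 10]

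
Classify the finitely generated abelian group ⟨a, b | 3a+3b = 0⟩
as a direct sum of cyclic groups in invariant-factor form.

rank_ℚ(R)=1; free=2−1=1
SNF(R) diag = [3] → torsion [3]

Answer: M ≅ ℤ^1 ⊕ ℤ/3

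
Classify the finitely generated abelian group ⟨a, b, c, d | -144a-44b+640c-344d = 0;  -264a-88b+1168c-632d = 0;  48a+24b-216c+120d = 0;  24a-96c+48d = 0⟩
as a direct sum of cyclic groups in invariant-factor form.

rank_ℚ(R)=4; free=4−4=0
SNF(R) diag = [4, 8, 24, 24] → torsion [4, 8, 24, 24]

Answer: M ≅ ℤ/4 ⊕ ℤ/8 ⊕ ℤ/24 ⊕ ℤ/24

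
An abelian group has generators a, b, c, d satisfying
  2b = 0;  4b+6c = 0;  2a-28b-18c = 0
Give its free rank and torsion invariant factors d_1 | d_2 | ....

Answer: M ≅ ℤ^1 ⊕ ℤ/2 ⊕ ℤ/2 ⊕ ℤ/6

Derivation:
rank_ℚ(R)=3; free=4−3=1
SNF(R) diag = [2, 2, 6] → torsion [2, 2, 6]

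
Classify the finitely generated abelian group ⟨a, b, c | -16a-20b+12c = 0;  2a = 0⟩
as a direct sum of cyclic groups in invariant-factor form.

rank_ℚ(R)=2; free=3−2=1
SNF(R) diag = [2, 4] → torsion [2, 4]

Answer: M ≅ ℤ^1 ⊕ ℤ/2 ⊕ ℤ/4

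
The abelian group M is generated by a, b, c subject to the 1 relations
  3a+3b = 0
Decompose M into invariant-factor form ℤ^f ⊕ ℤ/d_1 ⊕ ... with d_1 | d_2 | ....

Answer: M ≅ ℤ^2 ⊕ ℤ/3

Derivation:
rank_ℚ(R)=1; free=3−1=2
SNF(R) diag = [3] → torsion [3]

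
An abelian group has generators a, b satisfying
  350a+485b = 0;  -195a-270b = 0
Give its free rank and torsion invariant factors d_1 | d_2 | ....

rank_ℚ(R)=2; free=2−2=0
SNF(R) diag = [5, 15] → torsion [5, 15]

Answer: M ≅ ℤ/5 ⊕ ℤ/15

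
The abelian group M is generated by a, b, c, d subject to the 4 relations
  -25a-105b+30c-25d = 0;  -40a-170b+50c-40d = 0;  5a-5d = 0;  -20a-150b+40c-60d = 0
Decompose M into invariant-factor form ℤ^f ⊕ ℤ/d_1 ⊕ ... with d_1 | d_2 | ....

Answer: M ≅ ℤ/5 ⊕ ℤ/5 ⊕ ℤ/10 ⊕ ℤ/20

Derivation:
rank_ℚ(R)=4; free=4−4=0
SNF(R) diag = [5, 5, 10, 20] → torsion [5, 5, 10, 20]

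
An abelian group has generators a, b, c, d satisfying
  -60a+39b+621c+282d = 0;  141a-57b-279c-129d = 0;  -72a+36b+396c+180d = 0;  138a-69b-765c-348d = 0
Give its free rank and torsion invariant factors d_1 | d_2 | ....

Answer: M ≅ ℤ/3 ⊕ ℤ/9 ⊕ ℤ/18 ⊕ ℤ/36

Derivation:
rank_ℚ(R)=4; free=4−4=0
SNF(R) diag = [3, 9, 18, 36] → torsion [3, 9, 18, 36]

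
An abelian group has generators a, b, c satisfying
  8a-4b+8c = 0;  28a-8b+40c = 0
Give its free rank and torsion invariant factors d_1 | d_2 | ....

Answer: M ≅ ℤ^1 ⊕ ℤ/4 ⊕ ℤ/12

Derivation:
rank_ℚ(R)=2; free=3−2=1
SNF(R) diag = [4, 12] → torsion [4, 12]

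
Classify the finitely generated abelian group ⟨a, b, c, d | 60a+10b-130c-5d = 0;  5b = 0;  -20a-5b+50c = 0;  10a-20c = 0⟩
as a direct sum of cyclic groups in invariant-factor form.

Answer: M ≅ ℤ/5 ⊕ ℤ/5 ⊕ ℤ/10 ⊕ ℤ/10

Derivation:
rank_ℚ(R)=4; free=4−4=0
SNF(R) diag = [5, 5, 10, 10] → torsion [5, 5, 10, 10]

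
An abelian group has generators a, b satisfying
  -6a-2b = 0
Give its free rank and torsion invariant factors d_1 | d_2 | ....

rank_ℚ(R)=1; free=2−1=1
SNF(R) diag = [2] → torsion [2]

Answer: M ≅ ℤ^1 ⊕ ℤ/2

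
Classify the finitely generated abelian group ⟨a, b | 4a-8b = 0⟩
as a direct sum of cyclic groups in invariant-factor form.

rank_ℚ(R)=1; free=2−1=1
SNF(R) diag = [4] → torsion [4]

Answer: M ≅ ℤ^1 ⊕ ℤ/4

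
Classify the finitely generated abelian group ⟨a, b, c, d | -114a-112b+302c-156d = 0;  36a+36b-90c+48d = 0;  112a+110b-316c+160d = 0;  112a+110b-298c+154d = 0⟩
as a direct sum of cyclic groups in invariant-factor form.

rank_ℚ(R)=4; free=4−4=0
SNF(R) diag = [2, 2, 6, 18] → torsion [2, 2, 6, 18]

Answer: M ≅ ℤ/2 ⊕ ℤ/2 ⊕ ℤ/6 ⊕ ℤ/18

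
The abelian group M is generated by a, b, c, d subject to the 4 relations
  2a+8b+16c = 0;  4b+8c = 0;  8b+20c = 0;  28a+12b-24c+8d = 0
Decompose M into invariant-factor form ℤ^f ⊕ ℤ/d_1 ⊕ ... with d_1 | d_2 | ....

Answer: M ≅ ℤ/2 ⊕ ℤ/4 ⊕ ℤ/4 ⊕ ℤ/8

Derivation:
rank_ℚ(R)=4; free=4−4=0
SNF(R) diag = [2, 4, 4, 8] → torsion [2, 4, 4, 8]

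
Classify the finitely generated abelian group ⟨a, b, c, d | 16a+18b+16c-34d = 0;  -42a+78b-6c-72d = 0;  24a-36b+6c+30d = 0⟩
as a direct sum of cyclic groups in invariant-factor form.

rank_ℚ(R)=3; free=4−3=1
SNF(R) diag = [2, 6, 18] → torsion [2, 6, 18]

Answer: M ≅ ℤ^1 ⊕ ℤ/2 ⊕ ℤ/6 ⊕ ℤ/18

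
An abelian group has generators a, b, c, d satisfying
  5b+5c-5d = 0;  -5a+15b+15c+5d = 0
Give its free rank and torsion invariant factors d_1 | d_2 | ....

rank_ℚ(R)=2; free=4−2=2
SNF(R) diag = [5, 5] → torsion [5, 5]

Answer: M ≅ ℤ^2 ⊕ ℤ/5 ⊕ ℤ/5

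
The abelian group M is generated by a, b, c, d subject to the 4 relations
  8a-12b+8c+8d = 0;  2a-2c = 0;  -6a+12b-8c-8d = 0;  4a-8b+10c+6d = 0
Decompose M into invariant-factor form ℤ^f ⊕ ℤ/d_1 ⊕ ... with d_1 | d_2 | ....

Answer: M ≅ ℤ/2 ⊕ ℤ/2 ⊕ ℤ/2 ⊕ ℤ/4

Derivation:
rank_ℚ(R)=4; free=4−4=0
SNF(R) diag = [2, 2, 2, 4] → torsion [2, 2, 2, 4]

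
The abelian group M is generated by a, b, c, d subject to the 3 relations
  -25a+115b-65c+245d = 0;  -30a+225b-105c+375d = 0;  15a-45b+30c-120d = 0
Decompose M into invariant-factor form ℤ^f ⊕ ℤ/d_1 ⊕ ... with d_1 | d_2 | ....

rank_ℚ(R)=3; free=4−3=1
SNF(R) diag = [5, 15, 45] → torsion [5, 15, 45]

Answer: M ≅ ℤ^1 ⊕ ℤ/5 ⊕ ℤ/15 ⊕ ℤ/45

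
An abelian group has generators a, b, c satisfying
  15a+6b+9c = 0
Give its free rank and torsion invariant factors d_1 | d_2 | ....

Answer: M ≅ ℤ^2 ⊕ ℤ/3

Derivation:
rank_ℚ(R)=1; free=3−1=2
SNF(R) diag = [3] → torsion [3]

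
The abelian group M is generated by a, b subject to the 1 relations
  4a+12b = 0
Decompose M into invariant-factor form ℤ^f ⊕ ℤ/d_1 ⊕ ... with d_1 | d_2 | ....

Answer: M ≅ ℤ^1 ⊕ ℤ/4

Derivation:
rank_ℚ(R)=1; free=2−1=1
SNF(R) diag = [4] → torsion [4]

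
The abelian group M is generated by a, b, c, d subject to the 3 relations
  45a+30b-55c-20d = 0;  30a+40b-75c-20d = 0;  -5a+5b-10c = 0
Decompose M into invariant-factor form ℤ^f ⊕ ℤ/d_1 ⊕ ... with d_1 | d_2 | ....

Answer: M ≅ ℤ^1 ⊕ ℤ/5 ⊕ ℤ/5 ⊕ ℤ/5

Derivation:
rank_ℚ(R)=3; free=4−3=1
SNF(R) diag = [5, 5, 5] → torsion [5, 5, 5]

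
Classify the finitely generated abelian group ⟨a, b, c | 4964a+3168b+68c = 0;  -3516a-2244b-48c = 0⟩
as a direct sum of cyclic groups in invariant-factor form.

rank_ℚ(R)=2; free=3−2=1
SNF(R) diag = [4, 12] → torsion [4, 12]

Answer: M ≅ ℤ^1 ⊕ ℤ/4 ⊕ ℤ/12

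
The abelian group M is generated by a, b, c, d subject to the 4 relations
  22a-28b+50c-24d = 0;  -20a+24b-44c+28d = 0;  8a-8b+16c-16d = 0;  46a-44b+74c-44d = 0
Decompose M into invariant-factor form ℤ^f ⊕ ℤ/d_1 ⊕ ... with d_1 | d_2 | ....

rank_ℚ(R)=4; free=4−4=0
SNF(R) diag = [2, 4, 8, 16] → torsion [2, 4, 8, 16]

Answer: M ≅ ℤ/2 ⊕ ℤ/4 ⊕ ℤ/8 ⊕ ℤ/16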